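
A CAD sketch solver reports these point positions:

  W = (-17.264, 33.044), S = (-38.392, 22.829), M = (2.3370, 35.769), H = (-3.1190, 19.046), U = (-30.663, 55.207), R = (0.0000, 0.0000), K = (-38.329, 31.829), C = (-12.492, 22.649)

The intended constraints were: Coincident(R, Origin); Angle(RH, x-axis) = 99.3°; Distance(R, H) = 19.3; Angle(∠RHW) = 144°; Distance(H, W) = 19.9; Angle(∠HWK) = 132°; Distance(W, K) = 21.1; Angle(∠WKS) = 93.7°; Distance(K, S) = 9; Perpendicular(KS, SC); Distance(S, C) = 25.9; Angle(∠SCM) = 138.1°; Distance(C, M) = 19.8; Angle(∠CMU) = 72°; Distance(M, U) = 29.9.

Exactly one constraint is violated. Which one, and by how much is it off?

Distance(M, U) = 29.9 — off by 8.40.

R = (0.00, 0.00) ✓; RH at 99.30° ✓; |RH| = 19.30 ✓; ∠RHW = 144.0° ✓; |HW| = 19.90 ✓; ∠HWK = 132.0° ✓; |WK| = 21.10 ✓; ∠WKS = 93.70° ✓; |KS| = 9.000 ✓; ∠(KS, SC) = 90.00° ✓; |SC| = 25.90 ✓; ∠SCM = 138.1° ✓; |CM| = 19.80 ✓; ∠CMU = 72.00° ✓; |MU| = 38.30 ✗.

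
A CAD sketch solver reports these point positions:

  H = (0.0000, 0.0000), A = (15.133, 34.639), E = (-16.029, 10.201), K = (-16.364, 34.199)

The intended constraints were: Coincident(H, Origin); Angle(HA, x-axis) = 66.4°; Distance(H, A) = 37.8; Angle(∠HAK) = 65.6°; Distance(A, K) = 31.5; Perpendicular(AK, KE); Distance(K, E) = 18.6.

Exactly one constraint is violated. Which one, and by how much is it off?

Distance(K, E) = 18.6 — off by 5.40.

H = (0.00, 0.00) ✓; HA at 66.40° ✓; |HA| = 37.80 ✓; ∠HAK = 65.60° ✓; |AK| = 31.50 ✓; ∠(AK, KE) = 90.00° ✓; |KE| = 24.00 ✗.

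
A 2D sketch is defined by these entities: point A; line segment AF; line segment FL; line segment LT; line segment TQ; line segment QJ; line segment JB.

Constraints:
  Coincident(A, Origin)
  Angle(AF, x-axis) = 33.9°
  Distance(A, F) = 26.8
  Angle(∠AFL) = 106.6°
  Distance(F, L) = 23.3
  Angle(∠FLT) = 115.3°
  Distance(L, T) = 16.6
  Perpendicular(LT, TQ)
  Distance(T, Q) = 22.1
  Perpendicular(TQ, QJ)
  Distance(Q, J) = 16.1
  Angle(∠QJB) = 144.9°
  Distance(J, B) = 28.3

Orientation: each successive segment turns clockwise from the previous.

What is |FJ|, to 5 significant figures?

10.509

The perpendicularity gives TQ at right angles to LT, so TQ runs at 165.80°; with |TQ| = 22.1, Q = (14.726, -10.545). The perpendicularity gives QJ at right angles to TQ, so QJ runs at 75.800°; with |QJ| = 16.1, J = (18.676, 5.0635). Then |FJ| = |J − F| = 10.509.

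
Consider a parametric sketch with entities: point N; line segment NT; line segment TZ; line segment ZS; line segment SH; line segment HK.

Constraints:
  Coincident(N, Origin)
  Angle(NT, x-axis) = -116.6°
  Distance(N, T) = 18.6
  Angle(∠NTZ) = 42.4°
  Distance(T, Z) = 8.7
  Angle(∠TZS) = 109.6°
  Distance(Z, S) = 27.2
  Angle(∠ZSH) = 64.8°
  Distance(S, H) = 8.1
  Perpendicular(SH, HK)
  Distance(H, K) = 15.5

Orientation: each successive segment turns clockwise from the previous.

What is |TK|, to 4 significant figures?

14.68

N is at the origin; NT runs at -116.6° with length 18.6, so T = (-8.328, -16.63). ∠NTZ = 42.4° gives TZ at 105.8° from the x-axis; with |TZ| = 8.7, Z = (-10.70, -8.260). ∠TZS = 109.6° gives ZS at 35.40° from the x-axis; with |ZS| = 27.2, S = (11.47, 7.496). ∠ZSH = 64.8° gives SH at -79.80° from the x-axis; with |SH| = 8.1, H = (12.91, -0.4755). SH is perpendicular to HK, so HK runs at -169.8°; with |HK| = 15.5, K = (-2.346, -3.220). Then |TK| = |K − T| = 14.68.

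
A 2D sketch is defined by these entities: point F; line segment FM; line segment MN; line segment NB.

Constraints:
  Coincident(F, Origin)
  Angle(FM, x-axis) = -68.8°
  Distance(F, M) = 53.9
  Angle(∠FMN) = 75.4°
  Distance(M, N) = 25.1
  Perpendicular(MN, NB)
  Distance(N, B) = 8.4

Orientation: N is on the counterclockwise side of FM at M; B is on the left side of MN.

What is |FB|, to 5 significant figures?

45.249

∠FMN = 75.4°, so MN runs at -68.8° + (180° − 75.4°) = 35.800° from the x-axis; with |MN| = 25.1, N = M + 25.1·(cos 35.800°, sin 35.800°) = (39.849, -35.570). The perpendicularity gives NB at right angles to MN; with |NB| = 8.4 on the left of MN, B = N + 8.4·(-0.58496, 0.81106) = (34.936, -28.757). Then |FB| = |B − F| = 45.249.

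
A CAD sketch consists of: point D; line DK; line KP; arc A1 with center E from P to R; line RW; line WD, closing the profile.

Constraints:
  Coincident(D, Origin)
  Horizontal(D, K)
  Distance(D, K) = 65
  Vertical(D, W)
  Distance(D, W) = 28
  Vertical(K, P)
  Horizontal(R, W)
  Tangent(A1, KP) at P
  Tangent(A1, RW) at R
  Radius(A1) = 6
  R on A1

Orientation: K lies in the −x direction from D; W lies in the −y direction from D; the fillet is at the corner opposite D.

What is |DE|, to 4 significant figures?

62.97

D is at the origin; D and K share the same y with |DK| = 65.0 and K on the −x side, so K = (-65.00, 0.000). D and W share the same x with |DW| = 28.0 and W on the −y side, so W = (0.000, -28.00). The virtual corner opposite D is at (-65.00, -28.00). Since A1 is tangent to KP there, EP ⟂ KP and since A1 is tangent to RW there, ER ⟂ RW, with radius 6.0, so the center E sits 6.0 in from both sides at E = (-59.00, -22.00). Then |DE| = |E − D| = 62.97.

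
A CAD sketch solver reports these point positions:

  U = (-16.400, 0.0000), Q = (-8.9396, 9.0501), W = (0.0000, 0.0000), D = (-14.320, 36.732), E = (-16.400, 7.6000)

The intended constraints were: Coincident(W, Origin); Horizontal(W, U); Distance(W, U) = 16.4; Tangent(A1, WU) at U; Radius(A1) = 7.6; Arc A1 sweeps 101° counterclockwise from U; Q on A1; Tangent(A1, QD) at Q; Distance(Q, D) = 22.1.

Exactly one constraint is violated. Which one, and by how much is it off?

Distance(Q, D) = 22.1 — off by 6.10.

W = (0.00, 0.00) ✓; W.y = 0.00, U.y = 0.00 ✓; |WU| = 16.40 ✓; ∠(EU, UW) = 90.00° ✓; |EU| = 7.600 ✓; bearing(E→Q) − bearing(E→U) = 101.0° ✓; |EQ| = 7.600 ✓; ∠(EQ, QD) = 90.00° ✓; |QD| = 28.20 ✗.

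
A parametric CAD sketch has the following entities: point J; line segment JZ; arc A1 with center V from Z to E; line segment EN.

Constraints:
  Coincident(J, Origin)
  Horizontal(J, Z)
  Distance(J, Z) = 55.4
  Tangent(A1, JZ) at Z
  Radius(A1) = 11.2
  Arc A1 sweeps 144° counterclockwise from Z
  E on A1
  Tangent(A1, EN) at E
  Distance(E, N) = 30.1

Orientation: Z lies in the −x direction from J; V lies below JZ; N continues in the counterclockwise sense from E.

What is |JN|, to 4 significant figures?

53.45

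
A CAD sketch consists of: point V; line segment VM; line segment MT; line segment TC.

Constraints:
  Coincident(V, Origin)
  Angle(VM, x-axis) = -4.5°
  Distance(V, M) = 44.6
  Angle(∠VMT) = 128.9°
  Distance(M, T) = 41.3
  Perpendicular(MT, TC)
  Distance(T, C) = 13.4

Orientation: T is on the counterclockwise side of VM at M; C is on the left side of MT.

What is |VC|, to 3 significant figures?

72.5

∠VMT = 128.9°, so MT runs at -4.5° + (180° − 128.9°) = 46.6° from the x-axis; with |MT| = 41.3, T = M + 41.3·(cos 46.6°, sin 46.6°) = (72.8, 26.5). MT ⟂ TC; with |TC| = 13.4 on the left of MT, C = T + 13.4·(-0.727, 0.687) = (63.1, 35.7). Then |VC| = |C − V| = 72.5.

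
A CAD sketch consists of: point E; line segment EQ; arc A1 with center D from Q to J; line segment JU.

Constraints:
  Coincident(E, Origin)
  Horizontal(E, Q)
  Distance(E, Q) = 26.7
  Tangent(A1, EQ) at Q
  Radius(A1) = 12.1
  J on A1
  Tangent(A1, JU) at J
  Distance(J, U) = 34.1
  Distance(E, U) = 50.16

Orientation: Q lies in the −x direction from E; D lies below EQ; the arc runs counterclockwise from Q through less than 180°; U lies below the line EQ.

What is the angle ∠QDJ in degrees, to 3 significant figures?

124°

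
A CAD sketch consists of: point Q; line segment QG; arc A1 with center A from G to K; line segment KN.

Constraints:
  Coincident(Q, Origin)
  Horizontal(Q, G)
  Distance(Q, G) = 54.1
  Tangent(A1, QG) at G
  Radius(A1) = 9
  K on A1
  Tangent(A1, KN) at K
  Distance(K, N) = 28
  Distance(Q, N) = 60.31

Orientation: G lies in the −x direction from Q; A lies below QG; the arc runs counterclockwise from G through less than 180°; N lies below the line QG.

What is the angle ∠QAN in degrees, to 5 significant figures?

85.813°

Checks: |AK| = 9.000 ✓; ∠(AK, KN) = 90.00° ✓; |KN| = 28.00 ✓; |QN| = 60.31 ✓.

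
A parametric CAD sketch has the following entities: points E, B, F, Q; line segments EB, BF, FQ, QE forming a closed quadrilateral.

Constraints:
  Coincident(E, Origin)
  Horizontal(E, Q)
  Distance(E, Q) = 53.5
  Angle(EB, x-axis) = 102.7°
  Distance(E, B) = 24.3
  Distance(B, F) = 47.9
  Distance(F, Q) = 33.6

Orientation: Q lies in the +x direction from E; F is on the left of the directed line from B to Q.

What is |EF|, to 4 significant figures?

52.45

Checks: |BF| = 47.90 ✓; |FQ| = 33.60 ✓.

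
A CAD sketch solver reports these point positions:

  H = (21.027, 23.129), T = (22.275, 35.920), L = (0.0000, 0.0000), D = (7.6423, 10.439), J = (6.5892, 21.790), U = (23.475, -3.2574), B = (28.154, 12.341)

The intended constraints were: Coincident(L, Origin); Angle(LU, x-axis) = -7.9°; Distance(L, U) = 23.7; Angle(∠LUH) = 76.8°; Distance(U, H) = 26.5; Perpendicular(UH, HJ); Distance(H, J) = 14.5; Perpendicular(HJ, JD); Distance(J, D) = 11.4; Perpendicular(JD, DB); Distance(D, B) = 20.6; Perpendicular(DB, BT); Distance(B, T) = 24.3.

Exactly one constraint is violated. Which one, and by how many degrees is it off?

Perpendicular(DB, BT) — off by 8.70°.

L = (0.00, 0.00) ✓; LU at -7.900° ✓; |LU| = 23.70 ✓; ∠LUH = 76.80° ✓; |UH| = 26.50 ✓; ∠(UH, HJ) = 90.00° ✓; |HJ| = 14.50 ✓; ∠(HJ, JD) = 90.00° ✓; |JD| = 11.40 ✓; ∠(JD, DB) = 90.00° ✓; |DB| = 20.60 ✓; ∠(DB, BT) = 98.70° ✗; |BT| = 24.30 ✓.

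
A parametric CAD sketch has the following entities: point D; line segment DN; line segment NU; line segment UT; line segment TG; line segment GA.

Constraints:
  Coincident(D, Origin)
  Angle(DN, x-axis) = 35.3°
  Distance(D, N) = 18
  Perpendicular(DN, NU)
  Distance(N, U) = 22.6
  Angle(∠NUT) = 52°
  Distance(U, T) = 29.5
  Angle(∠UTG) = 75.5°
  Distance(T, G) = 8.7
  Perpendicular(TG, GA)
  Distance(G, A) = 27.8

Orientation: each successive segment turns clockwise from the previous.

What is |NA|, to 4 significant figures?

21.20

D is at the origin; DN runs at 35.3° with length 18.0, so N = (14.69, 10.40). DN is perpendicular to NU, so NU runs at -54.70°; with |NU| = 22.6, U = (27.75, -8.043). ∠NUT = 52.0° gives UT at 177.3° from the x-axis; with |UT| = 29.5, T = (-1.717, -6.654). ∠UTG = 75.5° gives TG at 72.80° from the x-axis; with |TG| = 8.7, G = (0.8555, 1.657). The perpendicularity gives GA at right angles to TG, so GA runs at -17.20°; with |GA| = 27.8, A = (27.41, -6.563). Then |NA| = |A − N| = 21.20.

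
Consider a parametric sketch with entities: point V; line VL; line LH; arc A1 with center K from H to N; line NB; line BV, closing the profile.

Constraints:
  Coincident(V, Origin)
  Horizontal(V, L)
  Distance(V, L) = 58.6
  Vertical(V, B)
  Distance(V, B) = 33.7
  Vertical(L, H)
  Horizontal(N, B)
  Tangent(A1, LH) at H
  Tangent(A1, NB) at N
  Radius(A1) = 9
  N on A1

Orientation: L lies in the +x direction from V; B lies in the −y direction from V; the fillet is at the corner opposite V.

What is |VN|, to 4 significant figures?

59.97

V is at the origin; VL is horizontal with |VL| = 58.6 and L on the +x side, so L = (58.60, 0.000). V and B share the same x with |VB| = 33.7 and B on the −y side, so B = (0.000, -33.70). The virtual corner opposite V is at (58.60, -33.70). A1 meets LH tangentially, so KH is at right angles to LH and since A1 is tangent to NB there, KN ⟂ NB, with radius 9.0, so the center K sits 9.0 in from both sides at K = (49.60, -24.70). That places the tangent points at H = (58.60, -24.70) on LH and N = (49.60, -33.70) on NB. Then |VN| = |N − V| = 59.97.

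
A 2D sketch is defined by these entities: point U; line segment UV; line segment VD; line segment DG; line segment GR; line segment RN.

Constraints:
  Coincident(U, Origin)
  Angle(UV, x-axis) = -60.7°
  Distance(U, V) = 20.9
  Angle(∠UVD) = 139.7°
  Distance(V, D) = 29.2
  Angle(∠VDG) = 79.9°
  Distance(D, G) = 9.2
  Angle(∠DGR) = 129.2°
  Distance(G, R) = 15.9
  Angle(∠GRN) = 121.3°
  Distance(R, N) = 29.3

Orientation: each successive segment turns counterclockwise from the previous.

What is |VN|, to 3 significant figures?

12.0

U is at the origin; UV runs at -60.7° with length 20.9, so V = (10.2, -18.2). ∠UVD = 139.7° gives VD at -20.4° from the x-axis; with |VD| = 29.2, D = (37.6, -28.4). ∠VDG = 79.9° gives DG at 79.7° from the x-axis; with |DG| = 9.2, G = (39.2, -19.4). ∠DGR = 129.2° gives GR at 131° from the x-axis; with |GR| = 15.9, R = (28.9, -7.26). ∠GRN = 121.3° gives RN at -171° from the x-axis; with |RN| = 29.3, N = (-0.00761, -11.9). Then |VN| = |N − V| = 12.0.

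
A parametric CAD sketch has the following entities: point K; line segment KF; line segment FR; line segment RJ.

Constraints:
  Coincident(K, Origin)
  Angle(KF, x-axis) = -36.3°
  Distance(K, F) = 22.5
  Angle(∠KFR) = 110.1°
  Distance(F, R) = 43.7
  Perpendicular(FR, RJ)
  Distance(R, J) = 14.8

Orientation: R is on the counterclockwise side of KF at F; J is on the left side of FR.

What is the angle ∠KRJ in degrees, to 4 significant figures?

67.67°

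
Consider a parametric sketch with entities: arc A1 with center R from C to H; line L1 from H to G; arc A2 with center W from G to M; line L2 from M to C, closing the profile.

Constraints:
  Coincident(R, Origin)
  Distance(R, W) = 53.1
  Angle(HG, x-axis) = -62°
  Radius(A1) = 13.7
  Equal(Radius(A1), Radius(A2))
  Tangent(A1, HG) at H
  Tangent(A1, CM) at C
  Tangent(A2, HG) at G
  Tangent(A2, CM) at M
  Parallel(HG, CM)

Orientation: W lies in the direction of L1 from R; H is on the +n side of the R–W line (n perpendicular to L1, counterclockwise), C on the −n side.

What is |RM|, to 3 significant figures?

54.8

Tangency of A1 to both parallel lines with radius 13.7 puts H and C at R ± 13.7·n: H = (12.1, 6.43), C = (-12.1, -6.43). Equal radii place G and M the same way about W: G = W + 13.7·n = (37.0, -40.5), M = W − 13.7·n = (12.8, -53.3). Then |RM| = |M − R| = 54.8.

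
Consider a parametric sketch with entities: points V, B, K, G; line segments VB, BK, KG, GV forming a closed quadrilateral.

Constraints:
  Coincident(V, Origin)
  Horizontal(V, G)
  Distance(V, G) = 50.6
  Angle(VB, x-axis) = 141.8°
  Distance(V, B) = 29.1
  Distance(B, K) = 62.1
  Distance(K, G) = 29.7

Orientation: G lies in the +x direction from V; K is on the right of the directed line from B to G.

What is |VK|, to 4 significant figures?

33.04

Checks: |BK| = 62.10 ✓; |KG| = 29.70 ✓.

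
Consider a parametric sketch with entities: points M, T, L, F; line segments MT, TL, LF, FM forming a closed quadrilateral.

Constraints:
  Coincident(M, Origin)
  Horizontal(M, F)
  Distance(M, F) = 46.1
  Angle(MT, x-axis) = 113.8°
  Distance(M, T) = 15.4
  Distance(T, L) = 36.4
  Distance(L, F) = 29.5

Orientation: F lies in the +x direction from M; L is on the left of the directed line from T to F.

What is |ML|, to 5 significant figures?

37.463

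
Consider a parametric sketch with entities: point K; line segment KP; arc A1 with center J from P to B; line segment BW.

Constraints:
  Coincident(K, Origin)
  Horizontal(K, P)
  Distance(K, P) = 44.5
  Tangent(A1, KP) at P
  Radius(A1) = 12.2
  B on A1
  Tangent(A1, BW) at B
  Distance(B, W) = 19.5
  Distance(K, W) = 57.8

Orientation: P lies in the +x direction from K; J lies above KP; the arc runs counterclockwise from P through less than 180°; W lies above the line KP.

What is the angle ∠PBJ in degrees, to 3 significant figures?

30.7°

Checks: |JB| = 12.20 ✓; ∠(JB, BW) = 90.00° ✓; |BW| = 19.50 ✓; |KW| = 57.80 ✓.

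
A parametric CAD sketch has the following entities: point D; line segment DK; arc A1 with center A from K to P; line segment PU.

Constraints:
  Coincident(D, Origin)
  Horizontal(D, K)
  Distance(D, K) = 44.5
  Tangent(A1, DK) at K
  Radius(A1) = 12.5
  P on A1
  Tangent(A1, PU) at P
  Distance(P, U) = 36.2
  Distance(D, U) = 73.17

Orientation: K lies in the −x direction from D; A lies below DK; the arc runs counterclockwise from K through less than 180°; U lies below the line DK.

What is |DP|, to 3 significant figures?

58.6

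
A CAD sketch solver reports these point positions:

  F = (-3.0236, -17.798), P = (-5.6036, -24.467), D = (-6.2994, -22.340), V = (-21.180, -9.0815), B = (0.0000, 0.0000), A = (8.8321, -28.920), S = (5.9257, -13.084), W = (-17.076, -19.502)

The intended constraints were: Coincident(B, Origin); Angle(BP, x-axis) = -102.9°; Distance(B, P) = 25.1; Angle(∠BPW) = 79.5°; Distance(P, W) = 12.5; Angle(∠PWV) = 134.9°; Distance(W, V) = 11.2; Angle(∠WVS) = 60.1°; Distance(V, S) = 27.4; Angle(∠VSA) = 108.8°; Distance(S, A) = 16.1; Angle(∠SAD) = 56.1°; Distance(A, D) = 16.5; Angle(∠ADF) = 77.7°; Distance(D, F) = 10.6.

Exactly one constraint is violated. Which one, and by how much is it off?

Distance(D, F) = 10.6 — off by 5.00.

B = (0.00, 0.00) ✓; BP at -102.9° ✓; |BP| = 25.10 ✓; ∠BPW = 79.50° ✓; |PW| = 12.50 ✓; ∠PWV = 134.9° ✓; |WV| = 11.20 ✓; ∠WVS = 60.10° ✓; |VS| = 27.40 ✓; ∠VSA = 108.8° ✓; |SA| = 16.10 ✓; ∠SAD = 56.10° ✓; |AD| = 16.50 ✓; ∠ADF = 77.70° ✓; |DF| = 5.600 ✗.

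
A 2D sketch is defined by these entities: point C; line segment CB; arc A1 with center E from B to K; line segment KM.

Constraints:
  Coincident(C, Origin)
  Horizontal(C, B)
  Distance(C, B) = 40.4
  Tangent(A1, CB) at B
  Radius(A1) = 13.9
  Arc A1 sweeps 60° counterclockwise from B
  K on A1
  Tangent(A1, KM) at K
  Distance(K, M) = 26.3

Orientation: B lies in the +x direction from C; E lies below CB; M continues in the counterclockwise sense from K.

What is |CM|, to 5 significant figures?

33.393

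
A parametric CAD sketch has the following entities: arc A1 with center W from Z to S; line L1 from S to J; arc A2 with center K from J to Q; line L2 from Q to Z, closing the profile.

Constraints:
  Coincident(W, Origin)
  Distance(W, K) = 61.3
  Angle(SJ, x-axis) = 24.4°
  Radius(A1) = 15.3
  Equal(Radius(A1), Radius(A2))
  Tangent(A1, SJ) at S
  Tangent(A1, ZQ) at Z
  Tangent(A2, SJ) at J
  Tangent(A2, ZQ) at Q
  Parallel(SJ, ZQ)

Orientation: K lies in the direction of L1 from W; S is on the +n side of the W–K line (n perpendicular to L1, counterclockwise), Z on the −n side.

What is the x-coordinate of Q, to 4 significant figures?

62.15

Tangency of A1 to both parallel lines with radius 15.3 puts S and Z at W ± 15.3·n: S = (-6.320, 13.93), Z = (6.320, -13.93). Equal radii place J and Q the same way about K: J = K + 15.3·n = (49.50, 39.26), Q = K − 15.3·n = (62.15, 11.39). So Q.x = 62.15.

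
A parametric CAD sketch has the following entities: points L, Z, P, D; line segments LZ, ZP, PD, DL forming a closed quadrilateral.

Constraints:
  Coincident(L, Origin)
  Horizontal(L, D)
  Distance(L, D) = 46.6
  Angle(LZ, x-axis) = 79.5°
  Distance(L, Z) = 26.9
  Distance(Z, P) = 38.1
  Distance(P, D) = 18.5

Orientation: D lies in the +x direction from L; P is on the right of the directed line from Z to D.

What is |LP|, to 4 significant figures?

28.65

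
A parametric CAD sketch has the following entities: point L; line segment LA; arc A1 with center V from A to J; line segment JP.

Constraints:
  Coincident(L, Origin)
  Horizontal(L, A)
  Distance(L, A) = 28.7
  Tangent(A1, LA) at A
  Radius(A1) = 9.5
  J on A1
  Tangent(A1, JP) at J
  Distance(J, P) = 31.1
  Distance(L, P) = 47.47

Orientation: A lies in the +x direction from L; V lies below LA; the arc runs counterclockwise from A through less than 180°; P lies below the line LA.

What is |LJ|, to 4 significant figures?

22.01

L is at the origin; L and A share the same y with |LA| = 28.7 and A on the +x side, so A = (28.70, 0.000). A1 meets LA tangentially, so VA is at right angles to LA, so V = A + (0, -9.5) = (28.70, -9.500). Since VJ ⟂ JP (tangency), |VP| = √(9.5² + 31.1²) = 32.52 regardless of where J sits on A1. So P lies on both circle(L, 47.47) and circle(V, 32.52); the below-LA intersection is P = (23.01, -41.52). J is the foot of the tangent from P: J = (19.27, -10.64).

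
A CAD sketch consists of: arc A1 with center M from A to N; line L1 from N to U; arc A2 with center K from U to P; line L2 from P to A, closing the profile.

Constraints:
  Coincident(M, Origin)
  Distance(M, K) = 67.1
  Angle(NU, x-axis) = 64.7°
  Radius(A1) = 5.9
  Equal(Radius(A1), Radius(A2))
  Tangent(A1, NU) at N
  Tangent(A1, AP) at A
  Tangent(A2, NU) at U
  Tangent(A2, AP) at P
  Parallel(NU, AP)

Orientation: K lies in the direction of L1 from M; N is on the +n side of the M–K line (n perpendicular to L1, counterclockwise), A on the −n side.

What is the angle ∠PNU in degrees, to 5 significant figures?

9.9739°

Tangency of A1 to both parallel lines with radius 5.9 puts N and A at M ± 5.9·n: N = (-5.3341, 2.5214), A = (5.3341, -2.5214). Equal radii place U and P the same way about K: U = K + 5.9·n = (23.342, 63.185), P = K − 5.9·n = (34.010, 58.143). Then cos ∠PNU = NP·NU / (|NP||NU|), giving 9.9739°.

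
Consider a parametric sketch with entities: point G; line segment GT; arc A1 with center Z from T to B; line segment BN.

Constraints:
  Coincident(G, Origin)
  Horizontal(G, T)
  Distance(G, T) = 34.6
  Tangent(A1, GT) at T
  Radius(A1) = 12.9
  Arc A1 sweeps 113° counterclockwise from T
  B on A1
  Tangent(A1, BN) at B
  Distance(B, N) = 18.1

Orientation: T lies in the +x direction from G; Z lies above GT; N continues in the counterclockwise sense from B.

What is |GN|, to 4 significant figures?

52.44

G is at the origin; GT is horizontal with |GT| = 34.6 and T on the +x side, so T = (34.60, 0.000). Since A1 is tangent to GT there, ZT ⟂ GT, so Z = T + (0, 12.9) = (34.60, 12.90). On A1, T sits at bearing -90° from Z; a 113° counterclockwise sweep puts B at bearing 23°, so B = Z + 12.9·(cos 23°, sin 23°) = (46.47, 17.94). A1 meets BN tangentially, so ZB is at right angles to BN, so BN runs along (−sin 23°, cos 23°); with |BN| = 18.1, N = (39.40, 34.60). Then |GN| = |N − G| = 52.44.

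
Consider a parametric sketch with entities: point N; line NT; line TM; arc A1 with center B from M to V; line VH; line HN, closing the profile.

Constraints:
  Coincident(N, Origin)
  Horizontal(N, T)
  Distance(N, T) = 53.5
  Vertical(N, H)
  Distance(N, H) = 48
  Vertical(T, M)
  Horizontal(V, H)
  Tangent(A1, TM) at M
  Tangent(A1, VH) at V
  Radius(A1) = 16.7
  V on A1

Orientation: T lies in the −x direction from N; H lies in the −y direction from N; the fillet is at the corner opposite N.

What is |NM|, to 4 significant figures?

61.98

N is at the origin; N and T share the same y with |NT| = 53.5 and T on the −x side, so T = (-53.50, 0.000). NH is vertical with |NH| = 48.0 and H on the −y side, so H = (0.000, -48.00). The virtual corner opposite N is at (-53.50, -48.00). The tangent condition forces BM to be normal to TM and tangency of A1 to VH means the radius BV is perpendicular to VH, with radius 16.7, so the center B sits 16.7 in from both sides at B = (-36.80, -31.30). That places the tangent points at M = (-53.50, -31.30) on TM and V = (-36.80, -48.00) on VH. Then |NM| = |M − N| = 61.98.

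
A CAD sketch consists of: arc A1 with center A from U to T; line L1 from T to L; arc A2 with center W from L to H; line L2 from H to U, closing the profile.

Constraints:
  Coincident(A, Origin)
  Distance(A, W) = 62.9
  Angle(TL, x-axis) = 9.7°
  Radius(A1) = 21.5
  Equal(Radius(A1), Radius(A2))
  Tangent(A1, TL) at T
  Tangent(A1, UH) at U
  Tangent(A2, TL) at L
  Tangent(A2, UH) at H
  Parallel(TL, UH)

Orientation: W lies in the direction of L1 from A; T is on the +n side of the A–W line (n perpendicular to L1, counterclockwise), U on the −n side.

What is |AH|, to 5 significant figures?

66.473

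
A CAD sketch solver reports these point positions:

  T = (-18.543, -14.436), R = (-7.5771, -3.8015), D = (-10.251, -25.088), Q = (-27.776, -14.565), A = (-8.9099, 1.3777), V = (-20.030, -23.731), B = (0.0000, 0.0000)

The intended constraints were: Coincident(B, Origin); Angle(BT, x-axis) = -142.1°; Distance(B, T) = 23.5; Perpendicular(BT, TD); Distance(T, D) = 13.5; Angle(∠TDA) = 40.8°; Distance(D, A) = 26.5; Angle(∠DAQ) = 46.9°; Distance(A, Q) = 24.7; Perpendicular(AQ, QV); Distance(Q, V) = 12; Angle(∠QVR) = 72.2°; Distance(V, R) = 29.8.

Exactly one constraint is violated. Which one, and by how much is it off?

Distance(V, R) = 29.8 — off by 6.30.

B = (0.00, 0.00) ✓; BT at -142.1° ✓; |BT| = 23.50 ✓; ∠(BT, TD) = 90.00° ✓; |TD| = 13.50 ✓; ∠TDA = 40.80° ✓; |DA| = 26.50 ✓; ∠DAQ = 46.90° ✓; |AQ| = 24.70 ✓; ∠(AQ, QV) = 90.00° ✓; |QV| = 12.00 ✓; ∠QVR = 72.20° ✓; |VR| = 23.50 ✗.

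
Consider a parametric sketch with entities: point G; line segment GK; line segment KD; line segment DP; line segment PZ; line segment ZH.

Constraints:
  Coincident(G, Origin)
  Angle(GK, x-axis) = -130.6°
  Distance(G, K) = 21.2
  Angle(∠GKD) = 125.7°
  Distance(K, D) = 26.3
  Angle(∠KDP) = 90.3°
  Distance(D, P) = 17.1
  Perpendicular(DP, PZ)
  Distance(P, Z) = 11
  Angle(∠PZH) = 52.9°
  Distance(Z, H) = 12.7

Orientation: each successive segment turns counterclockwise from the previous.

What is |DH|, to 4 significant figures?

7.729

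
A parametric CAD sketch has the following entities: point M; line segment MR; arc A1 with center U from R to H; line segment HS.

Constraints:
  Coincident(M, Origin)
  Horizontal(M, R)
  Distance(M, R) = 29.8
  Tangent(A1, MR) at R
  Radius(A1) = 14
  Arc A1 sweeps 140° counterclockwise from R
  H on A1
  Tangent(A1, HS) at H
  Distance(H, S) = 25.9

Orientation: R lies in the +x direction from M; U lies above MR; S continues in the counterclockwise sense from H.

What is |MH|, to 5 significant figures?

46.007

M is at the origin; M and R share the same y with |MR| = 29.8 and R on the +x side, so R = (29.800, 0.0000). Since A1 is tangent to MR there, UR ⟂ MR, so U = R + (0, 14) = (29.800, 14.000). On A1, R sits at bearing -90° from U; a 140° counterclockwise sweep puts H at bearing 50°, so H = U + 14.0·(cos 50°, sin 50°) = (38.799, 24.725). Then |MH| = |H − M| = 46.007.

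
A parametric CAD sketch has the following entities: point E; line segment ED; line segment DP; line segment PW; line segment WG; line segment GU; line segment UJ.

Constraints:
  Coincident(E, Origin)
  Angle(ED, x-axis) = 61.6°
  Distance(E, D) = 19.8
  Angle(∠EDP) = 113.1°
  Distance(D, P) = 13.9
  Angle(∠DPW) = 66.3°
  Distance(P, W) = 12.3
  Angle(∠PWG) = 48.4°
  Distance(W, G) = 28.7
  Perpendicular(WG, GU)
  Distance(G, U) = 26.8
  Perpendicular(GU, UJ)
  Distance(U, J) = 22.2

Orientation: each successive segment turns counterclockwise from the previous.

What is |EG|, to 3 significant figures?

33.4

∠DPW = 66.3° gives PW at -118° from the x-axis; with |PW| = 12.3, W = (-4.97, 17.4). ∠PWG = 48.4° gives WG at 13.8° from the x-axis; with |WG| = 28.7, G = (22.9, 24.3). Then |EG| = |G − E| = 33.4.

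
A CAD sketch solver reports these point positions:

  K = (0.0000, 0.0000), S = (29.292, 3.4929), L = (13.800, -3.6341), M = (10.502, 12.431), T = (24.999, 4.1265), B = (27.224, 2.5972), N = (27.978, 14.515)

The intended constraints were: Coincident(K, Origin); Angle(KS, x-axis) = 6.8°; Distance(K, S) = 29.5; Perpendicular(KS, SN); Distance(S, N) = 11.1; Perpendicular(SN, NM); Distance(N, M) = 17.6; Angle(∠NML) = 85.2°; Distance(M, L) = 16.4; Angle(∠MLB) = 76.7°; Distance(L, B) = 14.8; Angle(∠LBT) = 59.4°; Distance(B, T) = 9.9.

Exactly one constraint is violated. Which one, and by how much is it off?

Distance(B, T) = 9.9 — off by 7.20.

K = (0.00, 0.00) ✓; KS at 6.800° ✓; |KS| = 29.50 ✓; ∠(KS, SN) = 90.00° ✓; |SN| = 11.10 ✓; ∠(SN, NM) = 90.00° ✓; |NM| = 17.60 ✓; ∠NML = 85.20° ✓; |ML| = 16.40 ✓; ∠MLB = 76.70° ✓; |LB| = 14.80 ✓; ∠LBT = 59.40° ✓; |BT| = 2.700 ✗.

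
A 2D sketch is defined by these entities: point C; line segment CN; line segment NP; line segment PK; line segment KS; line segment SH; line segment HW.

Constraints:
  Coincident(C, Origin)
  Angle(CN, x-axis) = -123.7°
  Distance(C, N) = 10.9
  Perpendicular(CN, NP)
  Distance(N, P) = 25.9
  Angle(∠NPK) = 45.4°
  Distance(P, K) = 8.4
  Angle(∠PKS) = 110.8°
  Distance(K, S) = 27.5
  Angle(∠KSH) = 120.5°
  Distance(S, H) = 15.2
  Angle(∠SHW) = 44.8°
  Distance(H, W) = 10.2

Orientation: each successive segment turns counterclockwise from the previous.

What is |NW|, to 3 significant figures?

13.9

∠KSH = 120.5° gives SH at -130° from the x-axis; with |SH| = 15.2, H = (-23.0, -22.0). ∠SHW = 44.8° gives HW at 4.80° from the x-axis; with |HW| = 10.2, W = (-12.9, -21.2). Then |NW| = |W − N| = 13.9.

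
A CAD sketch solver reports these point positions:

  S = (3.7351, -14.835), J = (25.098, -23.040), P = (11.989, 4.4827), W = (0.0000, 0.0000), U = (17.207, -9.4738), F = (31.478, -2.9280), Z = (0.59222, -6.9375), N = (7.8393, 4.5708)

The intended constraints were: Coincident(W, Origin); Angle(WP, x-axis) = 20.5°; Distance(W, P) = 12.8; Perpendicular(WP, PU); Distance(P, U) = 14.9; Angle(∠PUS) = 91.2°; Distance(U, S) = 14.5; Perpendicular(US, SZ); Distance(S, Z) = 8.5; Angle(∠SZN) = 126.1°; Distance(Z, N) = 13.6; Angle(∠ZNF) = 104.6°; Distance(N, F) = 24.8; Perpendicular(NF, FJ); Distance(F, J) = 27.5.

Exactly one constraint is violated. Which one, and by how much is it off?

Distance(F, J) = 27.5 — off by 6.40.

W = (0.00, 0.00) ✓; WP at 20.50° ✓; |WP| = 12.80 ✓; ∠(WP, PU) = 90.00° ✓; |PU| = 14.90 ✓; ∠PUS = 91.20° ✓; |US| = 14.50 ✓; ∠(US, SZ) = 90.00° ✓; |SZ| = 8.500 ✓; ∠SZN = 126.1° ✓; |ZN| = 13.60 ✓; ∠ZNF = 104.6° ✓; |NF| = 24.80 ✓; ∠(NF, FJ) = 90.00° ✓; |FJ| = 21.10 ✗.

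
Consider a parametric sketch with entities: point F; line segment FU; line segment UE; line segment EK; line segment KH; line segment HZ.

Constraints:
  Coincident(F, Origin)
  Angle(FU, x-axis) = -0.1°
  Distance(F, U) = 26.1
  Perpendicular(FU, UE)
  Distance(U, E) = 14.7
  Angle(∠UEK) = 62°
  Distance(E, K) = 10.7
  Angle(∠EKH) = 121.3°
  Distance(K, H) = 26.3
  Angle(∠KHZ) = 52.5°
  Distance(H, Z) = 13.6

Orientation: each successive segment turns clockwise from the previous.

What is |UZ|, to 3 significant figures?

8.94

∠EKH = 121.3° gives KH at 93.2° from the x-axis; with |KH| = 26.3, H = (15.2, 16.6). ∠KHZ = 52.5° gives HZ at -34.3° from the x-axis; with |HZ| = 13.6, Z = (26.4, 8.89). Then |UZ| = |Z − U| = 8.94.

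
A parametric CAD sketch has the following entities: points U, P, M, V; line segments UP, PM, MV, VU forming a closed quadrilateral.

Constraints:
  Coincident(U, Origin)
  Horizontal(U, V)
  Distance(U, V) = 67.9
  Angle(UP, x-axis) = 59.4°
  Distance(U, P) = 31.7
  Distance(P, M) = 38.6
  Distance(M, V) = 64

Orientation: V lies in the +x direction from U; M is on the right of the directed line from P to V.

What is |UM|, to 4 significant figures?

10.61

Checks: |PM| = 38.60 ✓; |MV| = 64.00 ✓.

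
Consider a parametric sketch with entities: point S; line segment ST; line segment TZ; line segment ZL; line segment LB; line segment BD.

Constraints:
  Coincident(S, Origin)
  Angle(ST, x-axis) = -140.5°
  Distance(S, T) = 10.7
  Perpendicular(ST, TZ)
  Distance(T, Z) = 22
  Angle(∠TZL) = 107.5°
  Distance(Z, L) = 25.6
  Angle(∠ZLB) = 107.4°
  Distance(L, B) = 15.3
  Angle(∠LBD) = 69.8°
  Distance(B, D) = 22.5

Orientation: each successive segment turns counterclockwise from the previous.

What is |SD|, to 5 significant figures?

11.462

S is at the origin; ST runs at -140.5° with length 10.7, so T = (-8.2564, -6.8060). The perpendicularity gives TZ at right angles to ST, so TZ runs at -50.500°; with |TZ| = 22.0, Z = (5.7373, -23.782). ∠TZL = 107.5° gives ZL at 22.000° from the x-axis; with |ZL| = 25.6, L = (29.473, -14.192). ∠ZLB = 107.4° gives LB at 94.600° from the x-axis; with |LB| = 15.3, B = (28.246, 1.0589). ∠LBD = 69.8° gives BD at -155.20° from the x-axis; with |BD| = 22.5, D = (7.8212, -8.3788). Then |SD| = |D − S| = 11.462.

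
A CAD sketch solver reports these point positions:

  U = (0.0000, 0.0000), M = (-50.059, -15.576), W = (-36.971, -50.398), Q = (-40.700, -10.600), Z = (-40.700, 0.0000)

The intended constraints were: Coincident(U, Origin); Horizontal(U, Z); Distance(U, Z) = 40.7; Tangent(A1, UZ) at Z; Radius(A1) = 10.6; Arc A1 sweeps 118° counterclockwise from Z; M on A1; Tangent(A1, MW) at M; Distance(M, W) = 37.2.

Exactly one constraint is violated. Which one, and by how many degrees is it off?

Tangent(A1, MW) at M — off by 7.40°.

U = (0.00, 0.00) ✓; U.y = 0.00, Z.y = 0.00 ✓; |UZ| = 40.70 ✓; ∠(QZ, ZU) = 90.00° ✓; |QZ| = 10.60 ✓; bearing(Q→M) − bearing(Q→Z) = 118.0° ✓; |QM| = 10.60 ✓; ∠(QM, MW) = 97.40° ✗; |MW| = 37.20 ✓.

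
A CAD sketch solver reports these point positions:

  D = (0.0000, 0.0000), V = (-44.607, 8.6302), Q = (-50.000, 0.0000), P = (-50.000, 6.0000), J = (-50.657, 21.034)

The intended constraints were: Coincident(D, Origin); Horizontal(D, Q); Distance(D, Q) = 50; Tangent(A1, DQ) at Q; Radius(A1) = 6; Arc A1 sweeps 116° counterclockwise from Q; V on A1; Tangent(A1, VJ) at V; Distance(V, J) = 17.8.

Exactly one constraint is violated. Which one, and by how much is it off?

Distance(V, J) = 17.8 — off by 4.00.

D = (0.00, 0.00) ✓; D.y = 0.00, Q.y = 0.00 ✓; |DQ| = 50.00 ✓; ∠(PQ, QD) = 90.00° ✓; |PQ| = 6.000 ✓; bearing(P→V) − bearing(P→Q) = 116.0° ✓; |PV| = 6.000 ✓; ∠(PV, VJ) = 90.00° ✓; |VJ| = 13.80 ✗.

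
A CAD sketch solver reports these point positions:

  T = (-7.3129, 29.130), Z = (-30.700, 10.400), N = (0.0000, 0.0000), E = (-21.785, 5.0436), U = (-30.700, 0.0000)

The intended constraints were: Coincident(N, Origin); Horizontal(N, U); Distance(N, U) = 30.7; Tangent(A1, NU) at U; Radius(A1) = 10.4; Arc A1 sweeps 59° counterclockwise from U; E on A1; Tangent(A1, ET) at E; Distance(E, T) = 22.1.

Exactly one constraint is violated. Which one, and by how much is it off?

Distance(E, T) = 22.1 — off by 6.00.

N = (0.00, 0.00) ✓; N.y = 0.00, U.y = 0.00 ✓; |NU| = 30.70 ✓; ∠(ZU, UN) = 90.00° ✓; |ZU| = 10.40 ✓; bearing(Z→E) − bearing(Z→U) = 59.00° ✓; |ZE| = 10.40 ✓; ∠(ZE, ET) = 90.00° ✓; |ET| = 28.10 ✗.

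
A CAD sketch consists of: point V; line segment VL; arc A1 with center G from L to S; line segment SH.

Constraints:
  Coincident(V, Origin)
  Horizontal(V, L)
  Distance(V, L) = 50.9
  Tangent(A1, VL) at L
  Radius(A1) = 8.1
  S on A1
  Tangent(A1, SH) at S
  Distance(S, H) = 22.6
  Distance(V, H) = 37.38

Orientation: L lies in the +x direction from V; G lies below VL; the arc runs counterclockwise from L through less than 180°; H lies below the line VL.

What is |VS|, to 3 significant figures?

44.6

Checks: V.y = 0.00, L.y = 0.00 ✓; |GS| = 8.100 ✓; ∠(GS, SH) = 90.00° ✓; |SH| = 22.60 ✓; |VH| = 37.38 ✓.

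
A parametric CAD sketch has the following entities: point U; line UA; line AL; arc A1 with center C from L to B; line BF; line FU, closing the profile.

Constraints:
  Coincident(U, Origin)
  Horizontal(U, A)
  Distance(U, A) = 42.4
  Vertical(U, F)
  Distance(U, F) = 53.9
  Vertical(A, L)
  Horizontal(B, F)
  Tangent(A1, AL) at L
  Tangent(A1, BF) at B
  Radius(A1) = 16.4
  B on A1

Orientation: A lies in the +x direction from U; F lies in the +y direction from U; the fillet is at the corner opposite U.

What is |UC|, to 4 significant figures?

45.63

UF is vertical with |UF| = 53.9 and F on the +y side, so F = (0.000, 53.90). The virtual corner opposite U is at (42.40, 53.90). The tangent condition forces CL to be normal to AL and the tangent condition forces CB to be normal to BF, with radius 16.4, so the center C sits 16.4 in from both sides at C = (26.00, 37.50). Then |UC| = |C − U| = 45.63.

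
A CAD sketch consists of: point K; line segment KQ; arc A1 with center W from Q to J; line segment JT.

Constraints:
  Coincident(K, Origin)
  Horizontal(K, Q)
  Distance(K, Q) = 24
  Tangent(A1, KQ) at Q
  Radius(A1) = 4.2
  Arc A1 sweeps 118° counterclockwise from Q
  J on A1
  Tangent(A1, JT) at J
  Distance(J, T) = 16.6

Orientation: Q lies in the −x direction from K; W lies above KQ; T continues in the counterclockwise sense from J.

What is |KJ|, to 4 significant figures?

21.21

The tangent condition forces WQ to be normal to KQ, so W = Q + (0, 4.2) = (-24.00, 4.200). On A1, Q sits at bearing -90° from W; a 118° counterclockwise sweep puts J at bearing 28°, so J = W + 4.2·(cos 28°, sin 28°) = (-20.29, 6.172). Then |KJ| = |J − K| = 21.21.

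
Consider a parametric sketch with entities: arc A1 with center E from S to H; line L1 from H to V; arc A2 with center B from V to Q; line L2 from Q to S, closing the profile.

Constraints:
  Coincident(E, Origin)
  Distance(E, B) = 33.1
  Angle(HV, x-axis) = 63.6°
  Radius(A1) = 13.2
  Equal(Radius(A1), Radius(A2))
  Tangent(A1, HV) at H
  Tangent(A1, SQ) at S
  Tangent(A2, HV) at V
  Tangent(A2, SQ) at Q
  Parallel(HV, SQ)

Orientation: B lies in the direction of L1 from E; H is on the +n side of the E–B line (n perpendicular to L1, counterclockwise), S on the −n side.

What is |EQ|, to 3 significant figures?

35.6

Tangency of A1 to both parallel lines with radius 13.2 puts H and S at E ± 13.2·n: H = (-11.8, 5.87), S = (11.8, -5.87). Equal radii place V and Q the same way about B: V = B + 13.2·n = (2.89, 35.5), Q = B − 13.2·n = (26.5, 23.8). Then |EQ| = |Q − E| = 35.6.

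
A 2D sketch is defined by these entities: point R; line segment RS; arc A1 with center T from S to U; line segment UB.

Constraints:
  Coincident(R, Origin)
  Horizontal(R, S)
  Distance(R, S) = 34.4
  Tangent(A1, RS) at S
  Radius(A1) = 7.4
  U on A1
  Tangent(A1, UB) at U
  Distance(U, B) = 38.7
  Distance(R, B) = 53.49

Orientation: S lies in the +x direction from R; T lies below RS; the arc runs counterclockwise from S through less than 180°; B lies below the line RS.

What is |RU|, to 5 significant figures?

28.001

Checks: |TU| = 7.400 ✓; ∠(TU, UB) = 90.00° ✓; |UB| = 38.70 ✓; |RB| = 53.49 ✓.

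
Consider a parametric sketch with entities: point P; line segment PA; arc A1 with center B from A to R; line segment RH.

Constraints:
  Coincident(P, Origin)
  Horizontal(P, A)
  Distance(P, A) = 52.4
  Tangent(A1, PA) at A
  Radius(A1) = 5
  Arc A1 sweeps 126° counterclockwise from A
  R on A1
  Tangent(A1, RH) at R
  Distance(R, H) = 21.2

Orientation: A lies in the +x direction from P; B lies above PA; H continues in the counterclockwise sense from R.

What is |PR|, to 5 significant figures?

57.001

The tangent condition forces BA to be normal to PA, so B = A + (0, 5) = (52.400, 5.0000). On A1, A sits at bearing -90° from B; a 126° counterclockwise sweep puts R at bearing 36°, so R = B + 5.0·(cos 36°, sin 36°) = (56.445, 7.9389). Then |PR| = |R − P| = 57.001.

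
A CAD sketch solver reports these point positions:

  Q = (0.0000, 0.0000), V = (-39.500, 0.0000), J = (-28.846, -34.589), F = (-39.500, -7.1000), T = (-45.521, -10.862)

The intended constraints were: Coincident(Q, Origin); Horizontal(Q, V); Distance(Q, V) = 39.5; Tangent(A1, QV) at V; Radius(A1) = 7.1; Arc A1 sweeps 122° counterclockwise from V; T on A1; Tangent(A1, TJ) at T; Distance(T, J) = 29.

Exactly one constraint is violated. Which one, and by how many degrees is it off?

Tangent(A1, TJ) at T — off by 3.10°.

Q = (0.00, 0.00) ✓; Q.y = 0.00, V.y = 0.00 ✓; |QV| = 39.50 ✓; ∠(FV, VQ) = 90.00° ✓; |FV| = 7.100 ✓; bearing(F→T) − bearing(F→V) = 122.0° ✓; |FT| = 7.100 ✓; ∠(FT, TJ) = 86.90° ✗; |TJ| = 29.00 ✓.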